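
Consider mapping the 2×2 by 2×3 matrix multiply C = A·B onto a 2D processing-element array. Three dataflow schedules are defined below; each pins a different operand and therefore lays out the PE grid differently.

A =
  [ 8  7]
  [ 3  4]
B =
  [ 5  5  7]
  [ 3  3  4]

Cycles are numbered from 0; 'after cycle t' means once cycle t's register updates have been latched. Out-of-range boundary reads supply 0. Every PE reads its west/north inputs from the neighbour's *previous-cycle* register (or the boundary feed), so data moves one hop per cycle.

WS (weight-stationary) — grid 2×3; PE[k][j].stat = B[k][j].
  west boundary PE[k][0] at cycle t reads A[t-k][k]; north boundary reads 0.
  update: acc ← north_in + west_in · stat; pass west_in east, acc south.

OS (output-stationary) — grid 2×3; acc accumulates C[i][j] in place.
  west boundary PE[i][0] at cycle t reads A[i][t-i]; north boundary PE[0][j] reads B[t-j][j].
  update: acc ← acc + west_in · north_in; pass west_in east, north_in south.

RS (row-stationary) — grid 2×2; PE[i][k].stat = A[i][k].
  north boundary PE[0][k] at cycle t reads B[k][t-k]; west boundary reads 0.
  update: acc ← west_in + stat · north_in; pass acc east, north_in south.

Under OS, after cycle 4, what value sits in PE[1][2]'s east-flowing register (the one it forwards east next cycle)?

register = 4

OS 2×3: PE[1][2] cycle-by-cycle (with neighbour feeds):
  t=0 PE[0][2]: acc=0 h=0 v=0
  t=0 PE[1][1]: acc=0 h=0 v=0
  t=0 PE[1][2]: acc=0 h=0 v=0
  t=1 PE[0][2]: acc=0 h=0 v=0
  t=1 PE[1][1]: acc=0 h=0 v=0
  t=1 PE[1][2]: acc=0 h=0 v=0
  t=2 PE[0][2]: acc=56 h=8 v=7
  t=2 PE[1][1]: acc=15 h=3 v=5
  t=2 PE[1][2]: acc=0 h=0 v=0
  t=3 PE[0][2]: acc=84 h=7 v=4
  t=3 PE[1][1]: acc=27 h=4 v=3
  t=3 PE[1][2]: acc=21 h=3 v=7
  t=4 PE[0][2]: acc=84 h=0 v=0
  t=4 PE[1][1]: acc=27 h=0 v=0
  t=4 PE[1][2]: acc=37 h=4 v=4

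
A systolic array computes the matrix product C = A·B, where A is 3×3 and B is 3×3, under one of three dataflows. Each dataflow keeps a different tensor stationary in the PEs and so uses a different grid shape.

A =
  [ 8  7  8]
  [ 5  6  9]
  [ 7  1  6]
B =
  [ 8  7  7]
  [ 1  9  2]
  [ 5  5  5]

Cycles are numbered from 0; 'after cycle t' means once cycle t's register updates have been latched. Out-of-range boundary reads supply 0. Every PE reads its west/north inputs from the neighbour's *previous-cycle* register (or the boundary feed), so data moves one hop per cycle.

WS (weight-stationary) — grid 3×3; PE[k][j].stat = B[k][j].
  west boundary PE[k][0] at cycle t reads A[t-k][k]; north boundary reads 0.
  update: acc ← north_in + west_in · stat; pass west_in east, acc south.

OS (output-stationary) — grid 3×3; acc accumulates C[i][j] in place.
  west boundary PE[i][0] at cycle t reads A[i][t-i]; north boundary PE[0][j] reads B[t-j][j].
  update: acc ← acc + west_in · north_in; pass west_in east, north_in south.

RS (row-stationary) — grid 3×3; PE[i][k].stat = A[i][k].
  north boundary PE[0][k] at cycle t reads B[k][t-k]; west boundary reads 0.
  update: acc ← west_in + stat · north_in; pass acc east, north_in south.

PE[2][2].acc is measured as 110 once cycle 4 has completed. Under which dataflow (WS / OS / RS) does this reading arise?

dataflow = WS

WS [3×3] PE[2][2] across cycles:
  after 0 — PE[2][2] acc=0, pass-E 0, pass-S 0
  after 1 — PE[2][2] acc=0, pass-E 0, pass-S 0
  after 2 — PE[2][2] acc=0, pass-E 0, pass-S 0
  after 3 — PE[2][2] acc=0, pass-E 0, pass-S 0
  after 4 — PE[2][2] acc=110, pass-E 8, pass-S 110
OS [3×3] PE[2][2] across cycles:
  after 0 — PE[2][2] acc=0, pass-E 0, pass-S 0
  after 1 — PE[2][2] acc=0, pass-E 0, pass-S 0
  after 2 — PE[2][2] acc=0, pass-E 0, pass-S 0
  after 3 — PE[2][2] acc=0, pass-E 0, pass-S 0
  after 4 — PE[2][2] acc=49, pass-E 7, pass-S 7
RS [3×3] PE[2][2] across cycles:
  after 0 — PE[2][2] acc=0, pass-E 0, pass-S 0
  after 1 — PE[2][2] acc=0, pass-E 0, pass-S 0
  after 2 — PE[2][2] acc=0, pass-E 0, pass-S 0
  after 3 — PE[2][2] acc=0, pass-E 0, pass-S 0
  after 4 — PE[2][2] acc=87, pass-E 87, pass-S 5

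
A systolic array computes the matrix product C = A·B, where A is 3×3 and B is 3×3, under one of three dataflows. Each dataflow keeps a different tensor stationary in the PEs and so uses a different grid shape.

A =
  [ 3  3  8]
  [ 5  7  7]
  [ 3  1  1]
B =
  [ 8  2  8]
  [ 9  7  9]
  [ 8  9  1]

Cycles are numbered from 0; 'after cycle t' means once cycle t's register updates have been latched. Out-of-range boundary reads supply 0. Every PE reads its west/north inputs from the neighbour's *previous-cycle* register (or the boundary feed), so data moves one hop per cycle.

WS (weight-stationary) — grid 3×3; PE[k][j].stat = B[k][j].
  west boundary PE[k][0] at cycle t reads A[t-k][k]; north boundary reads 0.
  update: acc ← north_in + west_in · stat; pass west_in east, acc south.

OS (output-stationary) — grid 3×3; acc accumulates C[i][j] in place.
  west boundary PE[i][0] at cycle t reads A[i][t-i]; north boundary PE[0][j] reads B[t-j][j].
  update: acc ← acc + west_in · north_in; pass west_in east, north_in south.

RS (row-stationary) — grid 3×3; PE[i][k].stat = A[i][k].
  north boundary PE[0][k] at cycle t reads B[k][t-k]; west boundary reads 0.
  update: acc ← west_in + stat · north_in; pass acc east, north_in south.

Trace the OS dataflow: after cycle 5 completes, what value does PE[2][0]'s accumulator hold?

Tracing OS — 3×3 array, target PE[2][0]:
  step 0 · PE1,0: acc=0; fwd→0 fwd↓0
  step 0 · PE2,0: acc=0; fwd→0 fwd↓0
  step 1 · PE1,0: acc=40; fwd→5 fwd↓8
  step 1 · PE2,0: acc=0; fwd→0 fwd↓0
  step 2 · PE1,0: acc=103; fwd→7 fwd↓9
  step 2 · PE2,0: acc=24; fwd→3 fwd↓8
  step 3 · PE1,0: acc=159; fwd→7 fwd↓8
  step 3 · PE2,0: acc=33; fwd→1 fwd↓9
  step 4 · PE1,0: acc=159; fwd→0 fwd↓0
  step 4 · PE2,0: acc=41; fwd→1 fwd↓8
  step 5 · PE1,0: acc=159; fwd→0 fwd↓0
  step 5 · PE2,0: acc=41; fwd→0 fwd↓0

PE[2][0].acc = 41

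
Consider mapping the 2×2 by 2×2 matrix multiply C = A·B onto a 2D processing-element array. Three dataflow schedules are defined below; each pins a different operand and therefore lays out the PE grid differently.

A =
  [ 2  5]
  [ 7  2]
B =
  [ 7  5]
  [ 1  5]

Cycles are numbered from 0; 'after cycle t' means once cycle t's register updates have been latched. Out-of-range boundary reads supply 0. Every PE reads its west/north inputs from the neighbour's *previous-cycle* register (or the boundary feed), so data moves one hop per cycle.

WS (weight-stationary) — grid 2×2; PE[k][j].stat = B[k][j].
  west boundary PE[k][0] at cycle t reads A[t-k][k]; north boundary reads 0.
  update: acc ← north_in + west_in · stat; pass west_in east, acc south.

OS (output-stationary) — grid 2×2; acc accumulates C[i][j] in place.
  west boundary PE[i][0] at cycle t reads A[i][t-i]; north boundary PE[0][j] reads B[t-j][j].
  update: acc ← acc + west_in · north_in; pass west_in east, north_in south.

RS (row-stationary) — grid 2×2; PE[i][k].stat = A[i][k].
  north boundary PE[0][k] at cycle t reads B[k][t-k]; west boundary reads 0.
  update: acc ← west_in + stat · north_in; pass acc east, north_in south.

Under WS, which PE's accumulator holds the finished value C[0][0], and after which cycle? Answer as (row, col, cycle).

Under WS, C[0][0] lands at PE[1][0]:
  [0] (1,0) acc=0 (h:0 v:0)
  [1] (1,0) acc=19 (h:5 v:19)

(row, col, cycle) = (1, 0, 1)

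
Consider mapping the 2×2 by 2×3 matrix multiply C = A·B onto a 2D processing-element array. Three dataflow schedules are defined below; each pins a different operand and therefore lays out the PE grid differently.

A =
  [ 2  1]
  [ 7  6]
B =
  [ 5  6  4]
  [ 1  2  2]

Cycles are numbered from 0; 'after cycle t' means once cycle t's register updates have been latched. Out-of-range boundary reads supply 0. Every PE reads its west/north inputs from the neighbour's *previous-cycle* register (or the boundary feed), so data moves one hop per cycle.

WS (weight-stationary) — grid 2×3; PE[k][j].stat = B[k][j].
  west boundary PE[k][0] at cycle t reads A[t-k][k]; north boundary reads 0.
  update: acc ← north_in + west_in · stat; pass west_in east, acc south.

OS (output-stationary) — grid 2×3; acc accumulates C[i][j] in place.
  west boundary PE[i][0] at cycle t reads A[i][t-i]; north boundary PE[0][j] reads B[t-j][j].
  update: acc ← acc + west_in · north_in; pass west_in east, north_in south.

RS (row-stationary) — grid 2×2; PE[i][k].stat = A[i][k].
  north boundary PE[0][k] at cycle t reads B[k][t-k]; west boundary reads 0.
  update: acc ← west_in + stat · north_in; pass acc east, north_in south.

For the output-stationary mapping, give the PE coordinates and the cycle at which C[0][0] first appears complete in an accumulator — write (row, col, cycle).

(row, col, cycle) = (0, 0, 1)

OS — PE[0][0] is where C[0][0] collects:
  [0] (0,0) acc=10 (h:2 v:5)
  [1] (0,0) acc=11 (h:1 v:1)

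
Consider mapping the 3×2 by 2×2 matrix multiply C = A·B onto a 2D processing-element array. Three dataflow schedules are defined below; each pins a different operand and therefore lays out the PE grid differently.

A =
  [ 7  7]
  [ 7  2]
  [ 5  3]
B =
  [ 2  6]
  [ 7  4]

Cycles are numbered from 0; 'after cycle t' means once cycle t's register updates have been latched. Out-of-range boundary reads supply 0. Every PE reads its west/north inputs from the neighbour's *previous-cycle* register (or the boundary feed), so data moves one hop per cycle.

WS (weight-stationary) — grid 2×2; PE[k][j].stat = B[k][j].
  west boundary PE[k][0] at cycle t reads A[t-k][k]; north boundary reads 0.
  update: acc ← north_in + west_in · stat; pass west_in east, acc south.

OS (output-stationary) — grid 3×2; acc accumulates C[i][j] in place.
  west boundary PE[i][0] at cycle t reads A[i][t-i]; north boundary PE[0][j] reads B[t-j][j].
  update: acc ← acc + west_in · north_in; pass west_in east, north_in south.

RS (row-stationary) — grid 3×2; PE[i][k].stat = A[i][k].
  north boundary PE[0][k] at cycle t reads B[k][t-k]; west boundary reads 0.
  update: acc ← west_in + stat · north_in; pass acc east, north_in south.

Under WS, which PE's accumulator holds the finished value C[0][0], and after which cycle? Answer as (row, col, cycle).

(row, col, cycle) = (1, 0, 1)

Under WS, C[0][0] lands at PE[1][0]:
  [0] (1,0) acc=0 (h:0 v:0)
  [1] (1,0) acc=63 (h:7 v:63)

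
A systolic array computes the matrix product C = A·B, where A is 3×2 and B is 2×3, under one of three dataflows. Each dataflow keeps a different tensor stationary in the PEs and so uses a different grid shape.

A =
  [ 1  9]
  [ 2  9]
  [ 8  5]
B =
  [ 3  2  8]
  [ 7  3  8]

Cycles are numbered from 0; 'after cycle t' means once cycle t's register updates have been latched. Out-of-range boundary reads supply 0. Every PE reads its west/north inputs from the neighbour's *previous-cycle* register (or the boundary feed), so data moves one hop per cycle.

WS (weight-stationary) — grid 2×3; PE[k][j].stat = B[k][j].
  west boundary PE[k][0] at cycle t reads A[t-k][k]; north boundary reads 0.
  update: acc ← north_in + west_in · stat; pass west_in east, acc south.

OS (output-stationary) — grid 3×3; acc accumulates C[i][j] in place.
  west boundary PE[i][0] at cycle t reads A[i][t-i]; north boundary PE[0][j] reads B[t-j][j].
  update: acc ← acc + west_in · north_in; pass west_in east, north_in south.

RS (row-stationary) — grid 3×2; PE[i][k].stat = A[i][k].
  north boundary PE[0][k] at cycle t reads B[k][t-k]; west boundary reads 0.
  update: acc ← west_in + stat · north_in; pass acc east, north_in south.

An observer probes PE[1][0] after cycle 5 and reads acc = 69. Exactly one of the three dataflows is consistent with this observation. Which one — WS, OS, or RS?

Under WS (2×3), PE[1][0]:
  0: (1,0).acc=0  regs=<0,0>
  1: (1,0).acc=66  regs=<9,66>
  2: (1,0).acc=69  regs=<9,69>
  3: (1,0).acc=59  regs=<5,59>
  4: (1,0).acc=0  regs=<0,0>
  5: (1,0).acc=0  regs=<0,0>
Under OS (3×3), PE[1][0]:
  0: (1,0).acc=0  regs=<0,0>
  1: (1,0).acc=6  regs=<2,3>
  2: (1,0).acc=69  regs=<9,7>
  3: (1,0).acc=69  regs=<0,0>
  4: (1,0).acc=69  regs=<0,0>
  5: (1,0).acc=69  regs=<0,0>
Under RS (3×2), PE[1][0]:
  0: (1,0).acc=0  regs=<0,0>
  1: (1,0).acc=6  regs=<6,3>
  2: (1,0).acc=4  regs=<4,2>
  3: (1,0).acc=16  regs=<16,8>
  4: (1,0).acc=0  regs=<0,0>
  5: (1,0).acc=0  regs=<0,0>

dataflow = OS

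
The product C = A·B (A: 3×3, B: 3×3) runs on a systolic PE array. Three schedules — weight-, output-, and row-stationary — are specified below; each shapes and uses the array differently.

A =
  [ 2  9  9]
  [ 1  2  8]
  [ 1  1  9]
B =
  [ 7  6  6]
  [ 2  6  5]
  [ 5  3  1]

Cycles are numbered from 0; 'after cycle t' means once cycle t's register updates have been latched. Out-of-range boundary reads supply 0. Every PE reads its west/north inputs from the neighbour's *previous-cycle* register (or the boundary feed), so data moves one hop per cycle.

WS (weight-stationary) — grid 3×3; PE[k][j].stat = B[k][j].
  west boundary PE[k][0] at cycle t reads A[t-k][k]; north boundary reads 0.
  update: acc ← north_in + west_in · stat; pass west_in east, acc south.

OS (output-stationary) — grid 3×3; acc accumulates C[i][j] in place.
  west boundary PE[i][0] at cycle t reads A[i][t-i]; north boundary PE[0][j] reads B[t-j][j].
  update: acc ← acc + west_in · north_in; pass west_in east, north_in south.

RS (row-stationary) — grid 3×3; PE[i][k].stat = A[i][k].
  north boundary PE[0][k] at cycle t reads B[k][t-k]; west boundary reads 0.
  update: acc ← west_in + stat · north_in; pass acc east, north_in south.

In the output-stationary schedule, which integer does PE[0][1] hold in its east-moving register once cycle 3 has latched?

OS (3×3). Following PE[0][1] plus its west/north inputs:
  cycle 0: PE[0][0] → acc 14, east 2, south 7
  cycle 0: PE[0][1] → acc 0, east 0, south 0
  cycle 1: PE[0][0] → acc 32, east 9, south 2
  cycle 1: PE[0][1] → acc 12, east 2, south 6
  cycle 2: PE[0][0] → acc 77, east 9, south 5
  cycle 2: PE[0][1] → acc 66, east 9, south 6
  cycle 3: PE[0][0] → acc 77, east 0, south 0
  cycle 3: PE[0][1] → acc 93, east 9, south 3

register = 9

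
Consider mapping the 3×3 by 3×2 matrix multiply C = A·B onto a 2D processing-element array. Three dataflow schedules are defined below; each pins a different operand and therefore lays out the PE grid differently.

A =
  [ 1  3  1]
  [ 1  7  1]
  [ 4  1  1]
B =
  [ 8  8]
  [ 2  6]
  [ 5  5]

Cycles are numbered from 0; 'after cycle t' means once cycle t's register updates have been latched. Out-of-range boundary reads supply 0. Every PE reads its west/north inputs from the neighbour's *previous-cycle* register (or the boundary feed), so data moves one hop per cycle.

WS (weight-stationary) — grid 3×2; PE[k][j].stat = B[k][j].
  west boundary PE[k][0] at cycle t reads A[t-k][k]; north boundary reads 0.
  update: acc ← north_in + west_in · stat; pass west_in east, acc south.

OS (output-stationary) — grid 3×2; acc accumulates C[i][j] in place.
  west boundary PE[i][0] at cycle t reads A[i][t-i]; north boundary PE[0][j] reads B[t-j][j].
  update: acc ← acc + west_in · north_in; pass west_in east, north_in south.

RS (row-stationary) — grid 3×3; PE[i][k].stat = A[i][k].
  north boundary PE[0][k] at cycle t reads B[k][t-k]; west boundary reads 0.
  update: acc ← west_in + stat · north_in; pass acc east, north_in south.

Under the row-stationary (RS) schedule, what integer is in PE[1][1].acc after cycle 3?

PE[1][1].acc = 50

RS (3×3). Following PE[1][1] plus its west/north inputs:
  step 0 · PE0,1: acc=0; fwd→0 fwd↓0
  step 0 · PE1,0: acc=0; fwd→0 fwd↓0
  step 0 · PE1,1: acc=0; fwd→0 fwd↓0
  step 1 · PE0,1: acc=14; fwd→14 fwd↓2
  step 1 · PE1,0: acc=8; fwd→8 fwd↓8
  step 1 · PE1,1: acc=0; fwd→0 fwd↓0
  step 2 · PE0,1: acc=26; fwd→26 fwd↓6
  step 2 · PE1,0: acc=8; fwd→8 fwd↓8
  step 2 · PE1,1: acc=22; fwd→22 fwd↓2
  step 3 · PE0,1: acc=0; fwd→0 fwd↓0
  step 3 · PE1,0: acc=0; fwd→0 fwd↓0
  step 3 · PE1,1: acc=50; fwd→50 fwd↓6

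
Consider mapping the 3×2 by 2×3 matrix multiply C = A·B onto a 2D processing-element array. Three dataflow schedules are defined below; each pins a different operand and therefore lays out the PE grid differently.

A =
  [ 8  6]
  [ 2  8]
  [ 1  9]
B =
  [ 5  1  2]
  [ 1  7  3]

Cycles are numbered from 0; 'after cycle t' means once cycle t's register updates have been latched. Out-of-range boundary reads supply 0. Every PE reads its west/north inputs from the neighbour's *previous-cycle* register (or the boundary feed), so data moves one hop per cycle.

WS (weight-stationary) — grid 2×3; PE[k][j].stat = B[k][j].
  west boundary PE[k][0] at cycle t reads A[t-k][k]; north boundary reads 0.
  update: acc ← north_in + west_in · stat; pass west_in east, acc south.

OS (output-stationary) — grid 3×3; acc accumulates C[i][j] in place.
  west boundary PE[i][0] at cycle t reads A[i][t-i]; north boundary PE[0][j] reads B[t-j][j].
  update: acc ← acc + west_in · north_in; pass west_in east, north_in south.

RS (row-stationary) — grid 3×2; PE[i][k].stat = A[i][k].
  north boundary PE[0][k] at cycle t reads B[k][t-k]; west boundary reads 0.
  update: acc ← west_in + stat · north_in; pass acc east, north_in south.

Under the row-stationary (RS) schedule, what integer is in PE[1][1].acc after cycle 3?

PE[1][1].acc = 58

RS (3×2). Following PE[1][1] plus its west/north inputs:
  step 0 · PE0,1: acc=0; fwd→0 fwd↓0
  step 0 · PE1,0: acc=0; fwd→0 fwd↓0
  step 0 · PE1,1: acc=0; fwd→0 fwd↓0
  step 1 · PE0,1: acc=46; fwd→46 fwd↓1
  step 1 · PE1,0: acc=10; fwd→10 fwd↓5
  step 1 · PE1,1: acc=0; fwd→0 fwd↓0
  step 2 · PE0,1: acc=50; fwd→50 fwd↓7
  step 2 · PE1,0: acc=2; fwd→2 fwd↓1
  step 2 · PE1,1: acc=18; fwd→18 fwd↓1
  step 3 · PE0,1: acc=34; fwd→34 fwd↓3
  step 3 · PE1,0: acc=4; fwd→4 fwd↓2
  step 3 · PE1,1: acc=58; fwd→58 fwd↓7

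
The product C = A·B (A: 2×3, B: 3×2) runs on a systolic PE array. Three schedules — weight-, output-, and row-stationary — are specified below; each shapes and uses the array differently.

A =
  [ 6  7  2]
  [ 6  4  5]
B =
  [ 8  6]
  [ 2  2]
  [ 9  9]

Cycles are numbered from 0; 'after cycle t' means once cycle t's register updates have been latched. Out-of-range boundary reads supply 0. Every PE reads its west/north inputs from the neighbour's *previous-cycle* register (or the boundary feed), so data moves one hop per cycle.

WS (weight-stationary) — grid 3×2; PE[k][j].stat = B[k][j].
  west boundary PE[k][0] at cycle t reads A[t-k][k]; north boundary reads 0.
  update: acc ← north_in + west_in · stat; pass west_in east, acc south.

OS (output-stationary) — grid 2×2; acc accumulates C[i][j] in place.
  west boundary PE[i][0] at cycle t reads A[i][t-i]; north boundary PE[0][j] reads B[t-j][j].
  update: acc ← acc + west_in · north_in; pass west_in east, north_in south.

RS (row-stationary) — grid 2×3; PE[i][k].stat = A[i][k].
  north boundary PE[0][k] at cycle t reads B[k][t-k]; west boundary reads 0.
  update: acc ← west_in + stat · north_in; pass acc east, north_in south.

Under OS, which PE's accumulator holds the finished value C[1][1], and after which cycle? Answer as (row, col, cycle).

(row, col, cycle) = (1, 1, 4)

Under OS, C[1][1] lands at PE[1][1]:
  @0  [1,1]  acc 0  |  →0  ↓0
  @1  [1,1]  acc 0  |  →0  ↓0
  @2  [1,1]  acc 36  |  →6  ↓6
  @3  [1,1]  acc 44  |  →4  ↓2
  @4  [1,1]  acc 89  |  →5  ↓9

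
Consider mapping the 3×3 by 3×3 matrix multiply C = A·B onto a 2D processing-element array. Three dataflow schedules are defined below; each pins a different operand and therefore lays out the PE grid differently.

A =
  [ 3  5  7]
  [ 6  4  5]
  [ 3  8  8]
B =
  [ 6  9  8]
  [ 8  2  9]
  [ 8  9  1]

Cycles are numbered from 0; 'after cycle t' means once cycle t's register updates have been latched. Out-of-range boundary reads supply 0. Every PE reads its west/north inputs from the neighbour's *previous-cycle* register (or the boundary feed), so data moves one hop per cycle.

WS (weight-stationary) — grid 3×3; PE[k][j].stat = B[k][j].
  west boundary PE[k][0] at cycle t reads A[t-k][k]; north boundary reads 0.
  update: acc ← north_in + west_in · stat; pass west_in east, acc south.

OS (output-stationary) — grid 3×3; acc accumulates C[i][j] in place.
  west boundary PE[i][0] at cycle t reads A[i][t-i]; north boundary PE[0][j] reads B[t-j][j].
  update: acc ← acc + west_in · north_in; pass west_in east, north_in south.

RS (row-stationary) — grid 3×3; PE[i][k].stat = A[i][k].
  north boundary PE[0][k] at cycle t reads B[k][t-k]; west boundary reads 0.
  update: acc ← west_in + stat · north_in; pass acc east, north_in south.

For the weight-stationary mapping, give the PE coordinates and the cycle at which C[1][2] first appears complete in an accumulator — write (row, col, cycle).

(row, col, cycle) = (2, 2, 5)

WS — PE[2][2] is where C[1][2] collects:
  [0] (2,2) acc=0 (h:0 v:0)
  [1] (2,2) acc=0 (h:0 v:0)
  [2] (2,2) acc=0 (h:0 v:0)
  [3] (2,2) acc=0 (h:0 v:0)
  [4] (2,2) acc=76 (h:7 v:76)
  [5] (2,2) acc=89 (h:5 v:89)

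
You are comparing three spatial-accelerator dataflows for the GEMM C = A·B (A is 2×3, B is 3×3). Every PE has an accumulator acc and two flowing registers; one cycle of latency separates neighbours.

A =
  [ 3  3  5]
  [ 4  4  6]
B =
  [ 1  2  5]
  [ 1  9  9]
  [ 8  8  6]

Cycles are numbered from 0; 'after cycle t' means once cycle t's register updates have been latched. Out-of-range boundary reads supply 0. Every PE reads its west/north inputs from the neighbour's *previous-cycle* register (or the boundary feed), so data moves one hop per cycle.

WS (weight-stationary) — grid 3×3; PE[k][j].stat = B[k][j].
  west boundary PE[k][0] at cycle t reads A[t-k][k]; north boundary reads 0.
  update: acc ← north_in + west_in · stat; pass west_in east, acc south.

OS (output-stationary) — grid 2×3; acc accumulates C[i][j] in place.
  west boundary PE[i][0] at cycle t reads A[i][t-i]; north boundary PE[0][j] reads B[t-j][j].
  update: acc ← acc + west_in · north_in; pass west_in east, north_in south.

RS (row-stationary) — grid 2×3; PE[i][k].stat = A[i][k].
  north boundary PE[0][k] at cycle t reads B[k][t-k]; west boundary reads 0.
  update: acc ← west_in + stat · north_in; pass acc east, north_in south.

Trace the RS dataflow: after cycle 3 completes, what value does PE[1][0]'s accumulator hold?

RS (2×3). Following PE[1][0] plus its west/north inputs:
  cycle 0: PE[0][0] → acc 3, east 3, south 1
  cycle 0: PE[1][0] → acc 0, east 0, south 0
  cycle 1: PE[0][0] → acc 6, east 6, south 2
  cycle 1: PE[1][0] → acc 4, east 4, south 1
  cycle 2: PE[0][0] → acc 15, east 15, south 5
  cycle 2: PE[1][0] → acc 8, east 8, south 2
  cycle 3: PE[0][0] → acc 0, east 0, south 0
  cycle 3: PE[1][0] → acc 20, east 20, south 5

PE[1][0].acc = 20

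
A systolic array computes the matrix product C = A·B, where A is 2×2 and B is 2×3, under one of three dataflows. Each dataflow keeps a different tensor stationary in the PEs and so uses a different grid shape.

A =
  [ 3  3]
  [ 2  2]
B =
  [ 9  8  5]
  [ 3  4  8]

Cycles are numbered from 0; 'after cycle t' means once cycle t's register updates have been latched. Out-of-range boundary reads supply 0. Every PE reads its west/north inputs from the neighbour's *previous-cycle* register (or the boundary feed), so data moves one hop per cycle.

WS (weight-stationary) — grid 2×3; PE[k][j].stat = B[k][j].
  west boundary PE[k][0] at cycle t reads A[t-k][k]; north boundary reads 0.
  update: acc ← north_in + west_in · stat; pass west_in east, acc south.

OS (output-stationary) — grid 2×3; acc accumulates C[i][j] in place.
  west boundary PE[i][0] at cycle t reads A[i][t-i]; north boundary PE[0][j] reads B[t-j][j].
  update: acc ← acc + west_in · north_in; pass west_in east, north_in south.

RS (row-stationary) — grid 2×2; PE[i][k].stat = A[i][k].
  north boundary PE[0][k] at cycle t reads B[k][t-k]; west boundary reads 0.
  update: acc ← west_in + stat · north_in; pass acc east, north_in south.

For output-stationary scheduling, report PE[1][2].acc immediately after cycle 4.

OS (2×3). Following PE[1][2] plus its west/north inputs:
  c0 r0c2: 0 / 0 / 0
  c0 r1c1: 0 / 0 / 0
  c0 r1c2: 0 / 0 / 0
  c1 r0c2: 0 / 0 / 0
  c1 r1c1: 0 / 0 / 0
  c1 r1c2: 0 / 0 / 0
  c2 r0c2: 15 / 3 / 5
  c2 r1c1: 16 / 2 / 8
  c2 r1c2: 0 / 0 / 0
  c3 r0c2: 39 / 3 / 8
  c3 r1c1: 24 / 2 / 4
  c3 r1c2: 10 / 2 / 5
  c4 r0c2: 39 / 0 / 0
  c4 r1c1: 24 / 0 / 0
  c4 r1c2: 26 / 2 / 8

PE[1][2].acc = 26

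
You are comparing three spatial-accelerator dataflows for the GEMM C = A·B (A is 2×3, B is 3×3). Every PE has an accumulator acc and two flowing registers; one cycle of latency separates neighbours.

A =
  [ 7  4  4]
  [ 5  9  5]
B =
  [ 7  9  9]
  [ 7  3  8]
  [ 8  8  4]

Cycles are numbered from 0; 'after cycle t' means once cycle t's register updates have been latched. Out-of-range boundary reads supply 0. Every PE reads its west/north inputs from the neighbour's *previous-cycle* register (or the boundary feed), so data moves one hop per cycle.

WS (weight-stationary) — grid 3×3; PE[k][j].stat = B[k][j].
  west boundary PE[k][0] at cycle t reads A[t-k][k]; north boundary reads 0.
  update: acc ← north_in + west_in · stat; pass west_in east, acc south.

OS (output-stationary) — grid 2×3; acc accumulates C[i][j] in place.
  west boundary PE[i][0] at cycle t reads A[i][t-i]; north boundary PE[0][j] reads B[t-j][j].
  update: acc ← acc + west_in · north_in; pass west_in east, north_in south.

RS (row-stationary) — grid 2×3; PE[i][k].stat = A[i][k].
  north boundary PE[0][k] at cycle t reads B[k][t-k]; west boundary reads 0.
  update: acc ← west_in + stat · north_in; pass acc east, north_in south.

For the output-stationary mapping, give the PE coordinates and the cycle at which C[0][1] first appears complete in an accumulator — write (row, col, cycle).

(row, col, cycle) = (0, 1, 3)

OS — PE[0][1] is where C[0][1] collects:
  step 0 · PE0,1: acc=0; fwd→0 fwd↓0
  step 1 · PE0,1: acc=63; fwd→7 fwd↓9
  step 2 · PE0,1: acc=75; fwd→4 fwd↓3
  step 3 · PE0,1: acc=107; fwd→4 fwd↓8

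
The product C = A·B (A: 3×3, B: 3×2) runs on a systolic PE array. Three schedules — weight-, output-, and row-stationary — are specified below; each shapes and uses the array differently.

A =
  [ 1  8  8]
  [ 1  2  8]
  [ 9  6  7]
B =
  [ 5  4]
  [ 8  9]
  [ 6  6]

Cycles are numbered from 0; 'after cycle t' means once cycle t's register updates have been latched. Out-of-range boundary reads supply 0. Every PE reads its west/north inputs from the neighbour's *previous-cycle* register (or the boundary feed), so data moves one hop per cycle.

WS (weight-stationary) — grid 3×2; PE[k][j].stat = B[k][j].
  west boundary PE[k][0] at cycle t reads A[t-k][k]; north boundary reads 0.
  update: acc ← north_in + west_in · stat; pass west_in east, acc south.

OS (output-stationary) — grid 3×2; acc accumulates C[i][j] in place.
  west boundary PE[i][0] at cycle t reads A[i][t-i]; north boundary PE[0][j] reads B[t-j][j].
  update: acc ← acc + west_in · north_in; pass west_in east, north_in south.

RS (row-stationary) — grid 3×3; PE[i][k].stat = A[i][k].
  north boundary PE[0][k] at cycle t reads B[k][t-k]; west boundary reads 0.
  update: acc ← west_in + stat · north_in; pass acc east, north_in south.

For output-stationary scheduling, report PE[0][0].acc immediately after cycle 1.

PE[0][0].acc = 69

OS (3×2). Following PE[0][0] plus its west/north inputs:
  cycle 0: PE[0][0] → acc 5, east 1, south 5
  cycle 1: PE[0][0] → acc 69, east 8, south 8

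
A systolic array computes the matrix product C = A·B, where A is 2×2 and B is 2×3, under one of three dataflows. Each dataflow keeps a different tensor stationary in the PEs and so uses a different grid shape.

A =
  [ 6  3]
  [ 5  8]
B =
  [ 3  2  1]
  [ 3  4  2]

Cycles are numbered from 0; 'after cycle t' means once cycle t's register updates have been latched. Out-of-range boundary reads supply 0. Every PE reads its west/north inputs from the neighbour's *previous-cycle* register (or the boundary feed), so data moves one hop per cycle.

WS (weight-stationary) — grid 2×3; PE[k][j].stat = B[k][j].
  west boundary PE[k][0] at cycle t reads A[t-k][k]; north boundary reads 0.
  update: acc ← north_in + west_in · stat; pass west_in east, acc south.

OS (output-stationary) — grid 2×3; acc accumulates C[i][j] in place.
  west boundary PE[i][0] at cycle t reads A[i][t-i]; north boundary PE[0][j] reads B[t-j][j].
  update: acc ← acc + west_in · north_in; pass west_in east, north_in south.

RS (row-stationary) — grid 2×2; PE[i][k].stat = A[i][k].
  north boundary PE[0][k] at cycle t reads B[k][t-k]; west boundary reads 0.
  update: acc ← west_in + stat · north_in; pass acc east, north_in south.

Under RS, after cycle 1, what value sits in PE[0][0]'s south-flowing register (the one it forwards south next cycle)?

RS 2×2: PE[0][0] cycle-by-cycle (with neighbour feeds):
  [0] (0,0) acc=18 (h:18 v:3)
  [1] (0,0) acc=12 (h:12 v:2)

register = 2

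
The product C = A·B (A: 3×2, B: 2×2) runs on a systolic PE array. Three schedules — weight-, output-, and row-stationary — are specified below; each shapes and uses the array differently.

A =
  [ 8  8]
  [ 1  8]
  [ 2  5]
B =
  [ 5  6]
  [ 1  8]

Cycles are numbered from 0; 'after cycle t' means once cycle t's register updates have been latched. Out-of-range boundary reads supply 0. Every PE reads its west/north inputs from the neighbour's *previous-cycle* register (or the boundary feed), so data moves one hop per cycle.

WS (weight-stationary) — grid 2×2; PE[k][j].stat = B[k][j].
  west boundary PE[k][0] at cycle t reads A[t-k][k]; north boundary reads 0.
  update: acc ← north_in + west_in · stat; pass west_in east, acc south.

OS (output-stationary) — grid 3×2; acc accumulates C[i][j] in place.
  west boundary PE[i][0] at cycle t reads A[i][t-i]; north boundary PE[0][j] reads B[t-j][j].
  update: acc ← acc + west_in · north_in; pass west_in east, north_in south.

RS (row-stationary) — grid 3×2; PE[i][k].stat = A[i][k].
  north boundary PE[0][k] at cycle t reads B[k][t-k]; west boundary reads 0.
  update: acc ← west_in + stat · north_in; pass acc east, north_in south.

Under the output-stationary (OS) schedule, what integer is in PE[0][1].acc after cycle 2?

OS on a 3×2 grid — tracing PE[0][1] and its feeders:
  @0  [0,0]  acc 40  |  →8  ↓5
  @0  [0,1]  acc 0  |  →0  ↓0
  @1  [0,0]  acc 48  |  →8  ↓1
  @1  [0,1]  acc 48  |  →8  ↓6
  @2  [0,0]  acc 48  |  →0  ↓0
  @2  [0,1]  acc 112  |  →8  ↓8

PE[0][1].acc = 112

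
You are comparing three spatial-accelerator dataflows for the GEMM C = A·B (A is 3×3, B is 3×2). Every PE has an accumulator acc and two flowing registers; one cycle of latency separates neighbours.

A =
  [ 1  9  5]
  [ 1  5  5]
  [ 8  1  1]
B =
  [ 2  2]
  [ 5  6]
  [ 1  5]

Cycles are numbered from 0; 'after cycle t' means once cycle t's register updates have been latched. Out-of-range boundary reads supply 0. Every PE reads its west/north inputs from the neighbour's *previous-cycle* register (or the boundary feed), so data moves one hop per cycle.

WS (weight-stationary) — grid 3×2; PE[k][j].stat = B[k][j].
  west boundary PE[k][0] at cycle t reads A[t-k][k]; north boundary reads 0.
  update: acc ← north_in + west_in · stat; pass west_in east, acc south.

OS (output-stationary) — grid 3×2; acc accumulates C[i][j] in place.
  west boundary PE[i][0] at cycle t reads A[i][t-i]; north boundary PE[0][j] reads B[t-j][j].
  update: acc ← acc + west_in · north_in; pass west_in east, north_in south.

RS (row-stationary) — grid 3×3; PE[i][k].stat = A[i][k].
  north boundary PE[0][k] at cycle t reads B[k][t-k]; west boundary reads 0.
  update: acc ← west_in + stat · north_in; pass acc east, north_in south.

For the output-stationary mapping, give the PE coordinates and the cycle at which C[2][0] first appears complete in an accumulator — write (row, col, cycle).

OS: C[2][0] accumulates in PE[2][0]:
  0: (2,0).acc=0  regs=<0,0>
  1: (2,0).acc=0  regs=<0,0>
  2: (2,0).acc=16  regs=<8,2>
  3: (2,0).acc=21  regs=<1,5>
  4: (2,0).acc=22  regs=<1,1>

(row, col, cycle) = (2, 0, 4)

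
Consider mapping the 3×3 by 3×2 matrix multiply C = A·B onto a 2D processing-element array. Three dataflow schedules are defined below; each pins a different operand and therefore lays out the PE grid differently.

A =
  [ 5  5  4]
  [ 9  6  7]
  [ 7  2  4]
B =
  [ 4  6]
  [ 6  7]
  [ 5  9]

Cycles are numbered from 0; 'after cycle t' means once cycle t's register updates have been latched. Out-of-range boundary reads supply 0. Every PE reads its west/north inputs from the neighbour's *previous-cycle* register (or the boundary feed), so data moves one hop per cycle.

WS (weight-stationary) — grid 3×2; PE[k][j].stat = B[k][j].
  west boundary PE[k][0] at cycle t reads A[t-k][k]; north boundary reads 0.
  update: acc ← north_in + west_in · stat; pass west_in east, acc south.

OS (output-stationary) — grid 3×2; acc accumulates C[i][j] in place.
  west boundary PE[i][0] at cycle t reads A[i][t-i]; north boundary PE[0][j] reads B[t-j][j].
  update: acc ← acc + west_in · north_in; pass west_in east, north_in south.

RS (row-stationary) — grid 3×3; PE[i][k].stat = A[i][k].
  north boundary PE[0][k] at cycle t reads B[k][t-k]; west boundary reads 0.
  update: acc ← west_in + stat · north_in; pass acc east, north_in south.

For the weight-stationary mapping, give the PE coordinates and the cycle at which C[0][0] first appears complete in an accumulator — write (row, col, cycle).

WS: C[0][0] accumulates in PE[2][0]:
  t=0 PE[2][0]: acc=0 h=0 v=0
  t=1 PE[2][0]: acc=0 h=0 v=0
  t=2 PE[2][0]: acc=70 h=4 v=70

(row, col, cycle) = (2, 0, 2)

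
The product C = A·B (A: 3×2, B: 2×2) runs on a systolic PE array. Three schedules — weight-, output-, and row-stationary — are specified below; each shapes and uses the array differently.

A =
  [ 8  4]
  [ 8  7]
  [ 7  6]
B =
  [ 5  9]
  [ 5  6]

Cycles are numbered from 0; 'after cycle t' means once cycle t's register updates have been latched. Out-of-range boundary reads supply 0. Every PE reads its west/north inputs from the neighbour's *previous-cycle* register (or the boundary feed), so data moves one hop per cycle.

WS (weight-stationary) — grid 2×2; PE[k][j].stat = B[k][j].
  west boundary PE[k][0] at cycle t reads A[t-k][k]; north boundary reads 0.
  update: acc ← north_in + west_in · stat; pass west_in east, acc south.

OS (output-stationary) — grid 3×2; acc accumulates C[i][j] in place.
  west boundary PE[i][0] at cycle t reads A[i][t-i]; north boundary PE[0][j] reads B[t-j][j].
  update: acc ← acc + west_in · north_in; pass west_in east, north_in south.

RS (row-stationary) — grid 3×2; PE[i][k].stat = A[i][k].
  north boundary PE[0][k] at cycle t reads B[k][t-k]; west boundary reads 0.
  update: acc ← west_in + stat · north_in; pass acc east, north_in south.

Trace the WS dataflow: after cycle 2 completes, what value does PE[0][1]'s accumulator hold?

PE[0][1].acc = 72

WS (2×2). Following PE[0][1] plus its west/north inputs:
  t=0 PE[0][0]: acc=40 h=8 v=40
  t=0 PE[0][1]: acc=0 h=0 v=0
  t=1 PE[0][0]: acc=40 h=8 v=40
  t=1 PE[0][1]: acc=72 h=8 v=72
  t=2 PE[0][0]: acc=35 h=7 v=35
  t=2 PE[0][1]: acc=72 h=8 v=72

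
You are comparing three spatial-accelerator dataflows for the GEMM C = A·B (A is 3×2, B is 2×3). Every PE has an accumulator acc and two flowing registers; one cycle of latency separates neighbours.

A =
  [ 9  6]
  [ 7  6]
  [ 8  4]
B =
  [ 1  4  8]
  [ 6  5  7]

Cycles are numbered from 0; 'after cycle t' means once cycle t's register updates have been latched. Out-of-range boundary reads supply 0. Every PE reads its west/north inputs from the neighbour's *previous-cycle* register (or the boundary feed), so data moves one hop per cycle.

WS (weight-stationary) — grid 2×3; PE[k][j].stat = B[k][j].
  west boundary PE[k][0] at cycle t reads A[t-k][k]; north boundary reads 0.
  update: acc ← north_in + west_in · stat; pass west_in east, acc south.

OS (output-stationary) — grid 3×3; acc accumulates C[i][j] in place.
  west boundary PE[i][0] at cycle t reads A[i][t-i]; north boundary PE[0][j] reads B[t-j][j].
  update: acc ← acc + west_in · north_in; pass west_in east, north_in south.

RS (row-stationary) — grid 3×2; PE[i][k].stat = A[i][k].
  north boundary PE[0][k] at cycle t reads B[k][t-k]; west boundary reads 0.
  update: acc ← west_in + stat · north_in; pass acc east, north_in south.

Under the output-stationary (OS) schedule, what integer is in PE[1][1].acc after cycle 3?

OS (3×3). Following PE[1][1] plus its west/north inputs:
  t=0 PE[0][1]: acc=0 h=0 v=0
  t=0 PE[1][0]: acc=0 h=0 v=0
  t=0 PE[1][1]: acc=0 h=0 v=0
  t=1 PE[0][1]: acc=36 h=9 v=4
  t=1 PE[1][0]: acc=7 h=7 v=1
  t=1 PE[1][1]: acc=0 h=0 v=0
  t=2 PE[0][1]: acc=66 h=6 v=5
  t=2 PE[1][0]: acc=43 h=6 v=6
  t=2 PE[1][1]: acc=28 h=7 v=4
  t=3 PE[0][1]: acc=66 h=0 v=0
  t=3 PE[1][0]: acc=43 h=0 v=0
  t=3 PE[1][1]: acc=58 h=6 v=5

PE[1][1].acc = 58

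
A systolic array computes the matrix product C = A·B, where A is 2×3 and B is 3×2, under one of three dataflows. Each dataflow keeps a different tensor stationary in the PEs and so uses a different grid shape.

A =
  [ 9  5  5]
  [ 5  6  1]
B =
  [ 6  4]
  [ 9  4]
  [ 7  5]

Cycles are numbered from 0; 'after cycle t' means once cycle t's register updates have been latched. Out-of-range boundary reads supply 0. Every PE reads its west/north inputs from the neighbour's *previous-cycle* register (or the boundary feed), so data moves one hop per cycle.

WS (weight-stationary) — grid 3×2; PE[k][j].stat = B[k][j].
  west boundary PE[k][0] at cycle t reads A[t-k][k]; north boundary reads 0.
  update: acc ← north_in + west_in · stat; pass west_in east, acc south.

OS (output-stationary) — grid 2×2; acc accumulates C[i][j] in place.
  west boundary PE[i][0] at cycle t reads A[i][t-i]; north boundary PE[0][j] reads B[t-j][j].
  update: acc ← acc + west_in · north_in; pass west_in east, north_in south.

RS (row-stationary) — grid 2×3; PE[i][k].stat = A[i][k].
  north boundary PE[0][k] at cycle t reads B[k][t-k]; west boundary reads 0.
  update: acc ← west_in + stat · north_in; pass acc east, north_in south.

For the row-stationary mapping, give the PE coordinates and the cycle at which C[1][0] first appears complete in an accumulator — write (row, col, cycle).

(row, col, cycle) = (1, 2, 3)

RS: C[1][0] accumulates in PE[1][2]:
  after 0 — PE[1][2] acc=0, pass-E 0, pass-S 0
  after 1 — PE[1][2] acc=0, pass-E 0, pass-S 0
  after 2 — PE[1][2] acc=0, pass-E 0, pass-S 0
  after 3 — PE[1][2] acc=91, pass-E 91, pass-S 7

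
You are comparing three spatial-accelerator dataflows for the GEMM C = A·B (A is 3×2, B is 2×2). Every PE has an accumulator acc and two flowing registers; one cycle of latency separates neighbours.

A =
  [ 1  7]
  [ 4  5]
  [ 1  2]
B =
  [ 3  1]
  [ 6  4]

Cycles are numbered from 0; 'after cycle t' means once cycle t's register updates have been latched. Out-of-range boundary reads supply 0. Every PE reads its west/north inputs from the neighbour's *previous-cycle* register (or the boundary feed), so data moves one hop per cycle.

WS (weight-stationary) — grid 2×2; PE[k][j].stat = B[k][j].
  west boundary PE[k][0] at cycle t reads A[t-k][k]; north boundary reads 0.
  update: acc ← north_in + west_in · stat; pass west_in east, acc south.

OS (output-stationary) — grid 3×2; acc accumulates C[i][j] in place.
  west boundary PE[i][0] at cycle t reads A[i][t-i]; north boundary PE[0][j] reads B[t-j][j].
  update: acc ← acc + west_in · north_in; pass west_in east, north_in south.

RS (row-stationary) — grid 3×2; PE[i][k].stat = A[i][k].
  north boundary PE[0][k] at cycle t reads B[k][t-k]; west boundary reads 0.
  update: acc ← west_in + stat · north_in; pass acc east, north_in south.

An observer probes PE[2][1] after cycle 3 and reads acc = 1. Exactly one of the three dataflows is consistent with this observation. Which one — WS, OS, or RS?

WS: PE[2][1] is outside its 2×2 grid.
OS (3×2 grid), PE[2][1]:
  @0  [2,1]  acc 0  |  →0  ↓0
  @1  [2,1]  acc 0  |  →0  ↓0
  @2  [2,1]  acc 0  |  →0  ↓0
  @3  [2,1]  acc 1  |  →1  ↓1
RS (3×2 grid), PE[2][1]:
  @0  [2,1]  acc 0  |  →0  ↓0
  @1  [2,1]  acc 0  |  →0  ↓0
  @2  [2,1]  acc 0  |  →0  ↓0
  @3  [2,1]  acc 15  |  →15  ↓6

dataflow = OS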